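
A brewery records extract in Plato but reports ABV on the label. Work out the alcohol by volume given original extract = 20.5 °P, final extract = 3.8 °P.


SG = 259/(259 − P);  ABV = (OG − FG)·131.25
OG = 259/(259 − 20.5) = 1.0860
FG = 259/(259 − 3.8) = 1.0149
ABV = (1.0860 − 1.0149)·131.25

9.3271 % ABV


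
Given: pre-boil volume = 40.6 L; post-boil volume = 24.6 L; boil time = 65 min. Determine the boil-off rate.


rate = (V_pre − V_post) / (t_min/60)
rate = (40.6 − 24.6) / (65/60)

14.7692 L/hr


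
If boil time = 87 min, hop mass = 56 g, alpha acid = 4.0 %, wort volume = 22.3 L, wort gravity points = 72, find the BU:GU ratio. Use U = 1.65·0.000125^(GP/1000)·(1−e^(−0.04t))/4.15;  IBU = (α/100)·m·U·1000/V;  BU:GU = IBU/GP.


U = 1.65·0.000125^(72/1000)·(1−e^(−0.04·87))/4.15 = 0.2018
IBU = (4.0/100)·56·0.2018·1000/22.3 = 20.2659
BU:GU = 20.2659/72

0.2815


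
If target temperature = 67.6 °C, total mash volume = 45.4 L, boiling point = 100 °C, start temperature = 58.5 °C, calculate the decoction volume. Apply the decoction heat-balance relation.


V_dec = V_total·(T_target − T_start)/(T_boil − T_start)
V_dec = 45.4·(67.6 − 58.5)/(100 − 58.5)

9.9552 L


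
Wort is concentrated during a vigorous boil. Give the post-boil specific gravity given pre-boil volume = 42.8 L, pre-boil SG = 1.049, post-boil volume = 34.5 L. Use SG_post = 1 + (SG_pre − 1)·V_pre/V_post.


pts_pre = (1.049 − 1)·1000 = 49.0000
pts_post = 49.0000·42.8/34.5 = 60.7884
SG_post = 1 + 60.7884/1000

1.0608


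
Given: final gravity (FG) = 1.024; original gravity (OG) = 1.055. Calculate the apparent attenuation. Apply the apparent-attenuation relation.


AA = (OG − FG)/(OG − 1) · 100
AA = (1.055 − 1.024)/(1.055 − 1) · 100

56.3636 %


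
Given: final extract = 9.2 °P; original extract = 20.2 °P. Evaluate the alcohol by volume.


SG = 259/(259 − P);  ABV = (OG − FG)·131.25
OG = 259/(259 − 20.2) = 1.0846
FG = 259/(259 − 9.2) = 1.0368
ABV = (1.0846 − 1.0368)·131.25

6.2685 % ABV


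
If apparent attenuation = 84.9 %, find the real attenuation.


RA = AA · 0.8192
RA = 84.9 · 0.8192

69.5501 %


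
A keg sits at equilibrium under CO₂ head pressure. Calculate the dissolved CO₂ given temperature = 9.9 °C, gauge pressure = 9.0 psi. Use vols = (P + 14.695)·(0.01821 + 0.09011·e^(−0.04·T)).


vols = (9.0 + 14.695)·(0.01821 + 0.09011·e^(−0.04·9.9))

1.8685 volumes


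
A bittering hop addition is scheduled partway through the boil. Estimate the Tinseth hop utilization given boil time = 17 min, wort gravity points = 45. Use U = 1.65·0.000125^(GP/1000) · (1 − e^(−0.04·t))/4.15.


bigness = 1.65·0.000125^(45/1000) = 1.1011
boil_factor = (1 − e^(−0.04·17))/4.15 = 0.1189
U = 1.1011 · 0.1189

0.1309


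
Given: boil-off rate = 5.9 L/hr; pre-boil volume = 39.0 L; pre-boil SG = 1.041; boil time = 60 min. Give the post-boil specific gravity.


V_post = V_pre − rate·(t/60);  SG_post = 1 + (SG_pre−1)·V_pre/V_post
V_post = 39.0 − 5.9·(60/60) = 33.1000
SG_post = 1 + (1.041 − 1)·39.0/33.1000

1.0483


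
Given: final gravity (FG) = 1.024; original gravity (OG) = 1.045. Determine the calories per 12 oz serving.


ABW = (OG−FG)·131.25·0.79/FG;  °P = 259 − 259/SG (for OG→OE and FG→AE);  RE = 0.1808·OE + 0.8192·AE;  Cal = (6.9·ABW + 4·(RE−0.1))·FG·3.55
ABW = (1.045 − 1.024)·131.25·0.79/1.024 = 2.1264
OE = 259 − 259/1.045 = 11.1531 °P
AE = 259 − 259/1.024 = 6.0703 °P
RE = 0.1808·11.1531 + 0.8192·6.0703 = 6.9893 °P
Cal = (6.9·2.1264 + 4·(6.9893−0.1))·1.024·3.55

153.5120 kcal


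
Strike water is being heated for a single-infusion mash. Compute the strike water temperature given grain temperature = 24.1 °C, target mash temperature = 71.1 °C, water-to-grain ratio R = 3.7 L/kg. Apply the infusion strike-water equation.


T_strike = (0.41/R)·(T_mash − T_grain) + T_mash
T_strike = (0.41/3.7)·(71.1 − 24.1) + 71.1

76.3081 °C


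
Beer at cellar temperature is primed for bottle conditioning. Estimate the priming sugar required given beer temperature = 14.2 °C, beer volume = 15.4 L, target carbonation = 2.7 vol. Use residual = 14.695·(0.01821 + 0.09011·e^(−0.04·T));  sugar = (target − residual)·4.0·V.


residual = 14.695·(0.01821 + 0.09011·e^(−0.04·14.2)) = 1.0179
sugar = (2.7 − 1.0179)·4.0·15.4

103.6146 g


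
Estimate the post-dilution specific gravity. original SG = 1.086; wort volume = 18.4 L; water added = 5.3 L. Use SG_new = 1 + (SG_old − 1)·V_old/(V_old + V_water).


pts = (1.086 − 1)·1000·18.4/(18.4 + 5.3) = 66.7679
SG_new = 1 + 66.7679/1000

1.0668


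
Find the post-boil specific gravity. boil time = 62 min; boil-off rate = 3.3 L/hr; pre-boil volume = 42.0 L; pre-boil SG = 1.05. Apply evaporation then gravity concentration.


V_post = V_pre − rate·(t/60);  SG_post = 1 + (SG_pre−1)·V_pre/V_post
V_post = 42.0 − 3.3·(62/60) = 38.5900
SG_post = 1 + (1.05 − 1)·42.0/38.5900

1.0544


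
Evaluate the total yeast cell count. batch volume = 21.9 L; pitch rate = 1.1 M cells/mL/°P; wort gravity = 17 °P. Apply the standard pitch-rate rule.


cells (billions) = rate · V_L · °P
cells = 1.1 · 21.9 · 17

409.5300 billion cells


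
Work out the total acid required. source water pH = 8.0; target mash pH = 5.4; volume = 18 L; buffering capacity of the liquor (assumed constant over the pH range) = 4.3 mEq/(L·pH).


acid = buffering capacity · (pH_source − pH_target) · V
acid = 4.3 · (8.0 − 5.4) · 18

201.2400 mEq


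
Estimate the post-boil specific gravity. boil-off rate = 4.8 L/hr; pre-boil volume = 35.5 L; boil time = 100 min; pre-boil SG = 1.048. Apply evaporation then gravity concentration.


V_post = V_pre − rate·(t/60);  SG_post = 1 + (SG_pre−1)·V_pre/V_post
V_post = 35.5 − 4.8·(100/60) = 27.5000
SG_post = 1 + (1.048 − 1)·35.5/27.5000

1.0620


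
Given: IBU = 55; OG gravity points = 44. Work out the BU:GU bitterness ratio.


BU:GU = IBU / OG_points
BU:GU = 55 / 44

1.2500


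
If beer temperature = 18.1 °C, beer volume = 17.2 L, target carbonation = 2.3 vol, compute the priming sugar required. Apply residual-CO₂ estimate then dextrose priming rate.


residual = 14.695·(0.01821 + 0.09011·e^(−0.04·T));  sugar = (target − residual)·4.0·V
residual = 14.695·(0.01821 + 0.09011·e^(−0.04·18.1)) = 0.9096
sugar = (2.3 − 0.9096)·4.0·17.2

95.6620 g


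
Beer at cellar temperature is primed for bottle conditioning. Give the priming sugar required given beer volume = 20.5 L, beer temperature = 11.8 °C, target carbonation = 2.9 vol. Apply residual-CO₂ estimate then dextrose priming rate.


residual = 14.695·(0.01821 + 0.09011·e^(−0.04·T));  sugar = (target − residual)·4.0·V
residual = 14.695·(0.01821 + 0.09011·e^(−0.04·11.8)) = 1.0935
sugar = (2.9 − 1.0935)·4.0·20.5

148.1289 g


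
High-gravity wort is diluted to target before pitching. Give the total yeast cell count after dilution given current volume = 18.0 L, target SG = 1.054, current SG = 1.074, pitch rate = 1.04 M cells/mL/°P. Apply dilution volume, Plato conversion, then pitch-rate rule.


V_w = V·((SG_c−1)/(SG_t−1)−1);  °P = 259 − 259/SG_t;  cells = rate·(V+V_w)·°P
V_w = 18.0·((1.074−1)/(1.054−1)−1) = 6.6667
V_final = 18.0 + 6.6667 = 24.6667
°P = 259 − 259/1.054 = 13.2694
cells = 1.04·24.6667·13.2694

340.4056 billion cells


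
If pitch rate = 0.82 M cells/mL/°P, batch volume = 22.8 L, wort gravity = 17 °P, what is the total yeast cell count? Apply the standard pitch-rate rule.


cells (billions) = rate · V_L · °P
cells = 0.82 · 22.8 · 17

317.8320 billion cells


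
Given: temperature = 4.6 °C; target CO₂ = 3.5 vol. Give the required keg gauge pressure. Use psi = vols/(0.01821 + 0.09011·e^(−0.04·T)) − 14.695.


psi = 3.5/(0.01821 + 0.09011·e^(−0.04·4.6)) − 14.695

22.8684 psi


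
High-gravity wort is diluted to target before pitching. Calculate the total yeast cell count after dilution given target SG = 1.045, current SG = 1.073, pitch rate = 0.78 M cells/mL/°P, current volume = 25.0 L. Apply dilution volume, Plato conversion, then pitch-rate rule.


V_w = V·((SG_c−1)/(SG_t−1)−1);  °P = 259 − 259/SG_t;  cells = rate·(V+V_w)·°P
V_w = 25.0·((1.073−1)/(1.045−1)−1) = 15.5556
V_final = 25.0 + 15.5556 = 40.5556
°P = 259 − 259/1.045 = 11.1531
cells = 0.78·40.5556·11.1531

352.8100 billion cells


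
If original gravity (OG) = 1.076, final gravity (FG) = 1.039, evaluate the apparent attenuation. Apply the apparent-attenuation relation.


AA = (OG − FG)/(OG − 1) · 100
AA = (1.076 − 1.039)/(1.076 − 1) · 100

48.6842 %


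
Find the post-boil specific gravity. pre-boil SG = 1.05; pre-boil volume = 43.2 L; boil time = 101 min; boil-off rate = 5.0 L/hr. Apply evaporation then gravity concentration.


V_post = V_pre − rate·(t/60);  SG_post = 1 + (SG_pre−1)·V_pre/V_post
V_post = 43.2 − 5.0·(101/60) = 34.7833
SG_post = 1 + (1.05 − 1)·43.2/34.7833

1.0621


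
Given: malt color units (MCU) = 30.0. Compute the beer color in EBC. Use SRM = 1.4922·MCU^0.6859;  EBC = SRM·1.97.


SRM = 1.4922·30.0^0.6859 = 15.3810
EBC = 15.3810·1.97

30.3006 EBC


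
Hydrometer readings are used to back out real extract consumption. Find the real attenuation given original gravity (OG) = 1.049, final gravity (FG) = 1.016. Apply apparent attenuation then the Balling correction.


AA = (OG−FG)/(OG−1)·100;  RA = AA·0.8192
AA = (1.049 − 1.016)/(1.049 − 1)·100 = 67.3469
RA = 67.3469·0.8192

55.1706 %


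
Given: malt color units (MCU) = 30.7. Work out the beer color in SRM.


SRM = 1.4922 · MCU^0.6859
SRM = 1.4922 · 30.7^0.6859

15.6263 SRM


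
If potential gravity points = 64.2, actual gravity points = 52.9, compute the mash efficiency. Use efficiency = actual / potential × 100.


efficiency = 52.9 / 64.2 × 100

82.3988 %


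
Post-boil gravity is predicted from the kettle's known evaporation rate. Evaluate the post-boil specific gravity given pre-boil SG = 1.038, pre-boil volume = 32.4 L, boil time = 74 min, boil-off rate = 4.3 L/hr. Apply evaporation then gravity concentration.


V_post = V_pre − rate·(t/60);  SG_post = 1 + (SG_pre−1)·V_pre/V_post
V_post = 32.4 − 4.3·(74/60) = 27.0967
SG_post = 1 + (1.038 − 1)·32.4/27.0967

1.0454


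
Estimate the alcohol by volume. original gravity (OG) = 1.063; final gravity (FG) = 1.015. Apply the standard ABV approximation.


ABV = (OG − FG) · 131.25
ABV = (1.063 − 1.015) · 131.25

6.3000 % ABV


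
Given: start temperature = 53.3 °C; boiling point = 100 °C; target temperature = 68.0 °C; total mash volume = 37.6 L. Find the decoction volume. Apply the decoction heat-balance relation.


V_dec = V_total·(T_target − T_start)/(T_boil − T_start)
V_dec = 37.6·(68.0 − 53.3)/(100 − 53.3)

11.8355 L


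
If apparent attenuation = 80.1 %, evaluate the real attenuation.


RA = AA · 0.8192
RA = 80.1 · 0.8192

65.6179 %


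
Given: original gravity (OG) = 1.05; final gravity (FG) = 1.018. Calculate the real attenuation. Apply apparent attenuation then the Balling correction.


AA = (OG−FG)/(OG−1)·100;  RA = AA·0.8192
AA = (1.05 − 1.018)/(1.05 − 1)·100 = 64.0000
RA = 64.0000·0.8192

52.4288 %


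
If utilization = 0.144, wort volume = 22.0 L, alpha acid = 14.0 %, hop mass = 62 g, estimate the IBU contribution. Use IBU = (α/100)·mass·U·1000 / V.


IBU = (14.0/100)·62·0.144·1000 / 22.0

56.8145 IBU


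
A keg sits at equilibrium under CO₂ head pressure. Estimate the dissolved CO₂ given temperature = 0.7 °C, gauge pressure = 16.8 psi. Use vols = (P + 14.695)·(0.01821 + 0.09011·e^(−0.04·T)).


vols = (16.8 + 14.695)·(0.01821 + 0.09011·e^(−0.04·0.7))

3.3332 volumes


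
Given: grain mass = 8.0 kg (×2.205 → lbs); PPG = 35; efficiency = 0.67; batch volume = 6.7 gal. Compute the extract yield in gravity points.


points = lbs × PPG × eff / vol
lbs = 8.0 × 2.205 = 17.6400
points = 17.6400 × 35 × 0.67 / 6.7

61.7400 points


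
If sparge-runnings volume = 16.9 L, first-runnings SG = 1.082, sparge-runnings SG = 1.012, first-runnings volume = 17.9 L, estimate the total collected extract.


total = Σ (SG_i − 1)·1000·V_i
first = (1.082 − 1)·1000·17.9 = 1467.8000
sparge = (1.012 − 1)·1000·16.9 = 202.8000
total = 1467.8000 + 202.8000

1670.6000 gravity·L


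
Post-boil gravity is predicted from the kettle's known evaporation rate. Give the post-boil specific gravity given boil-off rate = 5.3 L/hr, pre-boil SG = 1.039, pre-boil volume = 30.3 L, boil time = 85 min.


V_post = V_pre − rate·(t/60);  SG_post = 1 + (SG_pre−1)·V_pre/V_post
V_post = 30.3 − 5.3·(85/60) = 22.7917
SG_post = 1 + (1.039 − 1)·30.3/22.7917

1.0518


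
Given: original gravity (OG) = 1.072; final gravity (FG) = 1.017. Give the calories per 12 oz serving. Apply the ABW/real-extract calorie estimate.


ABW = (OG−FG)·131.25·0.79/FG;  °P = 259 − 259/SG (for OG→OE and FG→AE);  RE = 0.1808·OE + 0.8192·AE;  Cal = (6.9·ABW + 4·(RE−0.1))·FG·3.55
ABW = (1.072 − 1.017)·131.25·0.79/1.017 = 5.6075
OE = 259 − 259/1.072 = 17.3955 °P
AE = 259 − 259/1.017 = 4.3294 °P
RE = 0.1808·17.3955 + 0.8192·4.3294 = 6.6918 °P
Cal = (6.9·5.6075 + 4·(6.6918−0.1))·1.017·3.55

234.8846 kcal


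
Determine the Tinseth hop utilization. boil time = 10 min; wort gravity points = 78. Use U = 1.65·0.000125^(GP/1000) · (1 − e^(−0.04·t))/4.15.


bigness = 1.65·0.000125^(78/1000) = 0.8185
boil_factor = (1 − e^(−0.04·10))/4.15 = 0.0794
U = 0.8185 · 0.0794

0.0650


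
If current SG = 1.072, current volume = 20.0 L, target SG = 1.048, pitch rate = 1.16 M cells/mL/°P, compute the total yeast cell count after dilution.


V_w = V·((SG_c−1)/(SG_t−1)−1);  °P = 259 − 259/SG_t;  cells = rate·(V+V_w)·°P
V_w = 20.0·((1.072−1)/(1.048−1)−1) = 10.0000
V_final = 20.0 + 10.0000 = 30.0000
°P = 259 − 259/1.048 = 11.8626
cells = 1.16·30.0000·11.8626

412.8183 billion cells


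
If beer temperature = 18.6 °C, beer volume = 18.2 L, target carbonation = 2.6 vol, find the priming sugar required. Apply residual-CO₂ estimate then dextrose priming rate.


residual = 14.695·(0.01821 + 0.09011·e^(−0.04·T));  sugar = (target − residual)·4.0·V
residual = 14.695·(0.01821 + 0.09011·e^(−0.04·18.6)) = 0.8969
sugar = (2.6 − 0.8969)·4.0·18.2

123.9892 g


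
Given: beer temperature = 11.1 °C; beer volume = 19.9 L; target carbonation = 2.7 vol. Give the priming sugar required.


residual = 14.695·(0.01821 + 0.09011·e^(−0.04·T));  sugar = (target − residual)·4.0·V
residual = 14.695·(0.01821 + 0.09011·e^(−0.04·11.1)) = 1.1170
sugar = (2.7 − 1.1170)·4.0·19.9

126.0066 g


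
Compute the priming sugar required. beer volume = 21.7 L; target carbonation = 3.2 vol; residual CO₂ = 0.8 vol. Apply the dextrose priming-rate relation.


sugar = (target − residual)·4.0·V
sugar = (3.2 − 0.8)·4.0·21.7

208.3200 g


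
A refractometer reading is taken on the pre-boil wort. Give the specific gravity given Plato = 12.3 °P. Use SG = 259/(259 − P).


SG = 259/(259 − 12.3)

1.0499


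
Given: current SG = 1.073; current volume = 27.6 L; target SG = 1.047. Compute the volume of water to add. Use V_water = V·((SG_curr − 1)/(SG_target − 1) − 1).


V_water = 27.6·((1.073 − 1)/(1.047 − 1) − 1)

15.2681 L


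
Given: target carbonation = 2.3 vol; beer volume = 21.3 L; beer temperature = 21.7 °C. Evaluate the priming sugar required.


residual = 14.695·(0.01821 + 0.09011·e^(−0.04·T));  sugar = (target − residual)·4.0·V
residual = 14.695·(0.01821 + 0.09011·e^(−0.04·21.7)) = 0.8235
sugar = (2.3 − 0.8235)·4.0·21.3

125.8005 g


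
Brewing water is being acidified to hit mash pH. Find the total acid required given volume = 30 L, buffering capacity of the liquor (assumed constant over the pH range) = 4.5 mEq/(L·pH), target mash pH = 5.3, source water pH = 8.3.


acid = buffering capacity · (pH_source − pH_target) · V
acid = 4.5 · (8.3 − 5.3) · 30

405.0000 mEq


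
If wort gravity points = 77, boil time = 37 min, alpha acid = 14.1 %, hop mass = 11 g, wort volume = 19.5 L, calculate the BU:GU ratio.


U = 1.65·0.000125^(GP/1000)·(1−e^(−0.04t))/4.15;  IBU = (α/100)·m·U·1000/V;  BU:GU = IBU/GP
U = 1.65·0.000125^(77/1000)·(1−e^(−0.04·37))/4.15 = 0.1537
IBU = (14.1/100)·11·0.1537·1000/19.5 = 12.2263
BU:GU = 12.2263/77

0.1588


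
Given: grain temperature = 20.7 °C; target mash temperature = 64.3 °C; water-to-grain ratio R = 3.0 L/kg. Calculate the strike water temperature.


T_strike = (0.41/R)·(T_mash − T_grain) + T_mash
T_strike = (0.41/3.0)·(64.3 − 20.7) + 64.3

70.2587 °C


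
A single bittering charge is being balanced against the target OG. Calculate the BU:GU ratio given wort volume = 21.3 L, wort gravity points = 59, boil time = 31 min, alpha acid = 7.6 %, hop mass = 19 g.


U = 1.65·0.000125^(GP/1000)·(1−e^(−0.04t))/4.15;  IBU = (α/100)·m·U·1000/V;  BU:GU = IBU/GP
U = 1.65·0.000125^(59/1000)·(1−e^(−0.04·31))/4.15 = 0.1663
IBU = (7.6/100)·19·0.1663·1000/21.3 = 11.2714
BU:GU = 11.2714/59

0.1910


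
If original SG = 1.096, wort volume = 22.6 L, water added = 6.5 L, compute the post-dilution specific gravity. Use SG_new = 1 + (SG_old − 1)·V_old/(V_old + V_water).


pts = (1.096 − 1)·1000·22.6/(22.6 + 6.5) = 74.5567
SG_new = 1 + 74.5567/1000

1.0746


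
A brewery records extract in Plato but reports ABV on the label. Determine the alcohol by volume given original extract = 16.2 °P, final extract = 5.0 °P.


SG = 259/(259 − P);  ABV = (OG − FG)·131.25
OG = 259/(259 − 16.2) = 1.0667
FG = 259/(259 − 5.0) = 1.0197
ABV = (1.0667 − 1.0197)·131.25

6.1735 % ABV


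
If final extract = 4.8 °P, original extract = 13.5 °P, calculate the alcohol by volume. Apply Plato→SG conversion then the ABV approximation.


SG = 259/(259 − P);  ABV = (OG − FG)·131.25
OG = 259/(259 − 13.5) = 1.0550
FG = 259/(259 − 4.8) = 1.0189
ABV = (1.0550 − 1.0189)·131.25

4.7390 % ABV


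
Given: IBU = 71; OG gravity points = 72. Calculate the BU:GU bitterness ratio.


BU:GU = IBU / OG_points
BU:GU = 71 / 72

0.9861


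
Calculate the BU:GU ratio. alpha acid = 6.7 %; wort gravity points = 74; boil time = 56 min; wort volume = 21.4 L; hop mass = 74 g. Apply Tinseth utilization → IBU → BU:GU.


U = 1.65·0.000125^(GP/1000)·(1−e^(−0.04t))/4.15;  IBU = (α/100)·m·U·1000/V;  BU:GU = IBU/GP
U = 1.65·0.000125^(74/1000)·(1−e^(−0.04·56))/4.15 = 0.1827
IBU = (6.7/100)·74·0.1827·1000/21.4 = 42.3267
BU:GU = 42.3267/74

0.5720


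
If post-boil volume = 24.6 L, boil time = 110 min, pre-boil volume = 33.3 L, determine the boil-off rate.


rate = (V_pre − V_post) / (t_min/60)
rate = (33.3 − 24.6) / (110/60)

4.7455 L/hr


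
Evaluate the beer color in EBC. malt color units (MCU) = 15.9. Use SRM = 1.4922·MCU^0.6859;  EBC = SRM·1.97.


SRM = 1.4922·15.9^0.6859 = 9.9510
EBC = 9.9510·1.97

19.6034 EBC


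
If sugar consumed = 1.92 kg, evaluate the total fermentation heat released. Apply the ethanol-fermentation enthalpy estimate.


Q = m_sugar · 590 kJ/kg
Q = 1.92 · 590

1132.8000 kJ


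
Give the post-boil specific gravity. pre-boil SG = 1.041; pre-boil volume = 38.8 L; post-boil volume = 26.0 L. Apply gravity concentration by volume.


SG_post = 1 + (SG_pre − 1)·V_pre/V_post
pts_pre = (1.041 − 1)·1000 = 41.0000
pts_post = 41.0000·38.8/26.0 = 61.1846
SG_post = 1 + 61.1846/1000

1.0612


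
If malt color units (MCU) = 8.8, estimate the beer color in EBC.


SRM = 1.4922·MCU^0.6859;  EBC = SRM·1.97
SRM = 1.4922·8.8^0.6859 = 6.6320
EBC = 6.6320·1.97

13.0651 EBC


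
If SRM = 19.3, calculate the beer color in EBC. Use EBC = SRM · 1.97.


EBC = 19.3 · 1.97

38.0210 EBC


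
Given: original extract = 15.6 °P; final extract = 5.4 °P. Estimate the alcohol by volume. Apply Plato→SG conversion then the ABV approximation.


SG = 259/(259 − P);  ABV = (OG − FG)·131.25
OG = 259/(259 − 15.6) = 1.0641
FG = 259/(259 − 5.4) = 1.0213
ABV = (1.0641 − 1.0213)·131.25

5.6173 % ABV


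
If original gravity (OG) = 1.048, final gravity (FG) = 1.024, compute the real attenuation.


AA = (OG−FG)/(OG−1)·100;  RA = AA·0.8192
AA = (1.048 − 1.024)/(1.048 − 1)·100 = 50.0000
RA = 50.0000·0.8192

40.9600 %


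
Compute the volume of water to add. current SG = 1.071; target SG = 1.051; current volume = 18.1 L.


V_water = V·((SG_curr − 1)/(SG_target − 1) − 1)
V_water = 18.1·((1.071 − 1)/(1.051 − 1) − 1)

7.0980 L


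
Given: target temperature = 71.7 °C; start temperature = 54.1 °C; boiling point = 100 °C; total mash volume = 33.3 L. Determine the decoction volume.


V_dec = V_total·(T_target − T_start)/(T_boil − T_start)
V_dec = 33.3·(71.7 − 54.1)/(100 − 54.1)

12.7686 L


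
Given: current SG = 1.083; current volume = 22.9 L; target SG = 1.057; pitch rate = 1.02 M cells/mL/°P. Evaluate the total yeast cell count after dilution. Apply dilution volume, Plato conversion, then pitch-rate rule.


V_w = V·((SG_c−1)/(SG_t−1)−1);  °P = 259 − 259/SG_t;  cells = rate·(V+V_w)·°P
V_w = 22.9·((1.083−1)/(1.057−1)−1) = 10.4456
V_final = 22.9 + 10.4456 = 33.3456
°P = 259 − 259/1.057 = 13.9669
cells = 1.02·33.3456·13.9669

475.0491 billion cells


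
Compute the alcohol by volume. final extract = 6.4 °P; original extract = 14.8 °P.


SG = 259/(259 − P);  ABV = (OG − FG)·131.25
OG = 259/(259 − 14.8) = 1.0606
FG = 259/(259 − 6.4) = 1.0253
ABV = (1.0606 − 1.0253)·131.25

4.6291 % ABV


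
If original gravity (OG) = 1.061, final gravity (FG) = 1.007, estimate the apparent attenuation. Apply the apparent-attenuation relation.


AA = (OG − FG)/(OG − 1) · 100
AA = (1.061 − 1.007)/(1.061 − 1) · 100

88.5246 %


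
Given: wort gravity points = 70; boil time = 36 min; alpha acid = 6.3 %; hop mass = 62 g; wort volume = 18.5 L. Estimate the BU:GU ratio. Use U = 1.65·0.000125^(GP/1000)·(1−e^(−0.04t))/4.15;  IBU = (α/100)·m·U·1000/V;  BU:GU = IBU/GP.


U = 1.65·0.000125^(70/1000)·(1−e^(−0.04·36))/4.15 = 0.1617
IBU = (6.3/100)·62·0.1617·1000/18.5 = 34.1465
BU:GU = 34.1465/70

0.4878


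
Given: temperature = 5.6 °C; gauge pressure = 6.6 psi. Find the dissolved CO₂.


vols = (P + 14.695)·(0.01821 + 0.09011·e^(−0.04·T))
vols = (6.6 + 14.695)·(0.01821 + 0.09011·e^(−0.04·5.6))

1.9216 volumes


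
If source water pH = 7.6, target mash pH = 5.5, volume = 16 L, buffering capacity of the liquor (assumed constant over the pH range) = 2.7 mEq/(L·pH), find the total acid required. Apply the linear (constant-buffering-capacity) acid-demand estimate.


acid = buffering capacity · (pH_source − pH_target) · V
acid = 2.7 · (7.6 − 5.5) · 16

90.7200 mEq


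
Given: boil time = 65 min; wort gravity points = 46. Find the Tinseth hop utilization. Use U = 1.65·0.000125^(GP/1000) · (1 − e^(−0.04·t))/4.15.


bigness = 1.65·0.000125^(46/1000) = 1.0913
boil_factor = (1 − e^(−0.04·65))/4.15 = 0.2231
U = 1.0913 · 0.2231

0.2434


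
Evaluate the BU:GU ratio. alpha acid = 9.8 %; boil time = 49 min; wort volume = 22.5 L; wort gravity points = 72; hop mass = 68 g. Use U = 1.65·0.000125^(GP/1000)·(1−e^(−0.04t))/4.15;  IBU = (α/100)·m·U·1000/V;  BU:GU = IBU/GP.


U = 1.65·0.000125^(72/1000)·(1−e^(−0.04·49))/4.15 = 0.1788
IBU = (9.8/100)·68·0.1788·1000/22.5 = 52.9701
BU:GU = 52.9701/72

0.7357


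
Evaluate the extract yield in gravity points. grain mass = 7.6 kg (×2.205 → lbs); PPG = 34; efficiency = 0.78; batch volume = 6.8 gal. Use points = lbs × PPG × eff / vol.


lbs = 7.6 × 2.205 = 16.7580
points = 16.7580 × 34 × 0.78 / 6.8

65.3562 points


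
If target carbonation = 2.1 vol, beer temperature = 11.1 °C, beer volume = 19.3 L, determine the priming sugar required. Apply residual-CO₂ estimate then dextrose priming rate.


residual = 14.695·(0.01821 + 0.09011·e^(−0.04·T));  sugar = (target − residual)·4.0·V
residual = 14.695·(0.01821 + 0.09011·e^(−0.04·11.1)) = 1.1170
sugar = (2.1 − 1.1170)·4.0·19.3

75.8874 g


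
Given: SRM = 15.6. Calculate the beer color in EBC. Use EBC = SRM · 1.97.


EBC = 15.6 · 1.97

30.7320 EBC


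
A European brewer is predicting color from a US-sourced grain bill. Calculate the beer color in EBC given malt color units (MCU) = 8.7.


SRM = 1.4922·MCU^0.6859;  EBC = SRM·1.97
SRM = 1.4922·8.7^0.6859 = 6.5803
EBC = 6.5803·1.97

12.9631 EBC


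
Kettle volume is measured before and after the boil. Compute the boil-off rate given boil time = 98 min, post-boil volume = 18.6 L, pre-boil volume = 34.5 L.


rate = (V_pre − V_post) / (t_min/60)
rate = (34.5 − 18.6) / (98/60)

9.7347 L/hr


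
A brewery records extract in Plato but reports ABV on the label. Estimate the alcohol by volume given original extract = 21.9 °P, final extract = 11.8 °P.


SG = 259/(259 − P);  ABV = (OG − FG)·131.25
OG = 259/(259 − 21.9) = 1.0924
FG = 259/(259 − 11.8) = 1.0477
ABV = (1.0924 − 1.0477)·131.25

5.8579 % ABV


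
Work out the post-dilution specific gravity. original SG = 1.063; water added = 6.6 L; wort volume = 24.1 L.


SG_new = 1 + (SG_old − 1)·V_old/(V_old + V_water)
pts = (1.063 − 1)·1000·24.1/(24.1 + 6.6) = 49.4560
SG_new = 1 + 49.4560/1000

1.0495


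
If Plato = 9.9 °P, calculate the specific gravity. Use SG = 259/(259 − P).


SG = 259/(259 − 9.9)

1.0397


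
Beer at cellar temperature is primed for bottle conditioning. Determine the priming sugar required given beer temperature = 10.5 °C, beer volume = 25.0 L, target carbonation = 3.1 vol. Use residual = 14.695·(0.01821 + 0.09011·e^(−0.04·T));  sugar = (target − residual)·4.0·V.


residual = 14.695·(0.01821 + 0.09011·e^(−0.04·10.5)) = 1.1376
sugar = (3.1 − 1.1376)·4.0·25.0

196.2365 g


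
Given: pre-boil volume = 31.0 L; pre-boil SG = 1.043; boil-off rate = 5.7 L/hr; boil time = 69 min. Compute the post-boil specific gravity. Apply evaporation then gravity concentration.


V_post = V_pre − rate·(t/60);  SG_post = 1 + (SG_pre−1)·V_pre/V_post
V_post = 31.0 − 5.7·(69/60) = 24.4450
SG_post = 1 + (1.043 − 1)·31.0/24.4450

1.0545


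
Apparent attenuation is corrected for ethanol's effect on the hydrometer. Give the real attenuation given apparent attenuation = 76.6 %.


RA = AA · 0.8192
RA = 76.6 · 0.8192

62.7507 %


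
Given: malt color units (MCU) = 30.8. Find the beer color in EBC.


SRM = 1.4922·MCU^0.6859;  EBC = SRM·1.97
SRM = 1.4922·30.8^0.6859 = 15.6612
EBC = 15.6612·1.97

30.8525 EBC


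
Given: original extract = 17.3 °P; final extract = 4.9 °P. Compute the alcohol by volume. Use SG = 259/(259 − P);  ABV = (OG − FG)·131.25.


OG = 259/(259 − 17.3) = 1.0716
FG = 259/(259 − 4.9) = 1.0193
ABV = (1.0716 − 1.0193)·131.25

6.8634 % ABV


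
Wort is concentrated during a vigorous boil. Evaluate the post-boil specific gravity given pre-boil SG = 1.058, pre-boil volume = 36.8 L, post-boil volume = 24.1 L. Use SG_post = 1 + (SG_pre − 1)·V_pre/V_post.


pts_pre = (1.058 − 1)·1000 = 58.0000
pts_post = 58.0000·36.8/24.1 = 88.5643
SG_post = 1 + 88.5643/1000

1.0886


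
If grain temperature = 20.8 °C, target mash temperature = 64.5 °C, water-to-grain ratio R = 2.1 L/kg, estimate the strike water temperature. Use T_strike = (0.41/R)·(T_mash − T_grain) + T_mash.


T_strike = (0.41/2.1)·(64.5 − 20.8) + 64.5

73.0319 °C


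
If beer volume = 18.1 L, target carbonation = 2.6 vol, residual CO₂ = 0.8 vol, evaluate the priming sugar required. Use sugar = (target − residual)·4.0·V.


sugar = (2.6 − 0.8)·4.0·18.1

130.3200 g


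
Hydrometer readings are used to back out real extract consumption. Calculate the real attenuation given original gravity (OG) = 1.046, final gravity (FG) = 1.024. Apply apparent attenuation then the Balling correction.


AA = (OG−FG)/(OG−1)·100;  RA = AA·0.8192
AA = (1.046 − 1.024)/(1.046 − 1)·100 = 47.8261
RA = 47.8261·0.8192

39.1791 %


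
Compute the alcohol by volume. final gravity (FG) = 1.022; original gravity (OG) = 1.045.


ABV = (OG − FG) · 131.25
ABV = (1.045 − 1.022) · 131.25

3.0187 % ABV


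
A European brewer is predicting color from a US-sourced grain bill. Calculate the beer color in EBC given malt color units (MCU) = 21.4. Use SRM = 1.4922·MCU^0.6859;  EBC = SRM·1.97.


SRM = 1.4922·21.4^0.6859 = 12.1999
EBC = 12.1999·1.97

24.0339 EBC


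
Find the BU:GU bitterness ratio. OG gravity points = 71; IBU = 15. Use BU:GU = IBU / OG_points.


BU:GU = 15 / 71

0.2113


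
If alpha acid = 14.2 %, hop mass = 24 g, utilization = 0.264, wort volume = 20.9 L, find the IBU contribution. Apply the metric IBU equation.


IBU = (α/100)·mass·U·1000 / V
IBU = (14.2/100)·24·0.264·1000 / 20.9

43.0484 IBU


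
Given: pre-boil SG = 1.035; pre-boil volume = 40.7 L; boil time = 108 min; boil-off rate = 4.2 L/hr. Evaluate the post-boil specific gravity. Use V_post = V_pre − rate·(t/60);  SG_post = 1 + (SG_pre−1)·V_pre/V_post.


V_post = 40.7 − 4.2·(108/60) = 33.1400
SG_post = 1 + (1.035 − 1)·40.7/33.1400

1.0430


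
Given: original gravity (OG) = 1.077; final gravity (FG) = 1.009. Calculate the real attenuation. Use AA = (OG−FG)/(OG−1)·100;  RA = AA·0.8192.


AA = (1.077 − 1.009)/(1.077 − 1)·100 = 88.3117
RA = 88.3117·0.8192

72.3449 %


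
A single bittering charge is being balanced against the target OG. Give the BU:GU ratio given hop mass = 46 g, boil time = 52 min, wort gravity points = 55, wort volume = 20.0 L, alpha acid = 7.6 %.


U = 1.65·0.000125^(GP/1000)·(1−e^(−0.04t))/4.15;  IBU = (α/100)·m·U·1000/V;  BU:GU = IBU/GP
U = 1.65·0.000125^(55/1000)·(1−e^(−0.04·52))/4.15 = 0.2122
IBU = (7.6/100)·46·0.2122·1000/20.0 = 37.0980
BU:GU = 37.0980/55

0.6745


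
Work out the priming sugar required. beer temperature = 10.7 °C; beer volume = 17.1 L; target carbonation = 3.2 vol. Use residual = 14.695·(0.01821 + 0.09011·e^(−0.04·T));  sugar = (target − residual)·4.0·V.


residual = 14.695·(0.01821 + 0.09011·e^(−0.04·10.7)) = 1.1307
sugar = (3.2 − 1.1307)·4.0·17.1

141.5399 g


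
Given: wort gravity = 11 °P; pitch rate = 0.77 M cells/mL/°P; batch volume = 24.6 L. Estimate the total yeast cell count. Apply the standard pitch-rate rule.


cells (billions) = rate · V_L · °P
cells = 0.77 · 24.6 · 11

208.3620 billion cells


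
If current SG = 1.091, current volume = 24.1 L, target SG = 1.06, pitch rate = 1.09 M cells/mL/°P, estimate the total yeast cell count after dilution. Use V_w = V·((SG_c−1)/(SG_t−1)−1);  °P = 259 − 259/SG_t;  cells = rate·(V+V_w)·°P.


V_w = 24.1·((1.091−1)/(1.06−1)−1) = 12.4517
V_final = 24.1 + 12.4517 = 36.5517
°P = 259 − 259/1.06 = 14.6604
cells = 1.09·36.5517·14.6604

584.0887 billion cells


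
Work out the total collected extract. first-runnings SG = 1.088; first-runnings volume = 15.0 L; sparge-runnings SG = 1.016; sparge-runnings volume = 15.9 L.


total = Σ (SG_i − 1)·1000·V_i
first = (1.088 − 1)·1000·15.0 = 1320.0000
sparge = (1.016 − 1)·1000·15.9 = 254.4000
total = 1320.0000 + 254.4000

1574.4000 gravity·L


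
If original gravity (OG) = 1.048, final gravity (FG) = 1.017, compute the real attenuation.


AA = (OG−FG)/(OG−1)·100;  RA = AA·0.8192
AA = (1.048 − 1.017)/(1.048 − 1)·100 = 64.5833
RA = 64.5833·0.8192

52.9067 %


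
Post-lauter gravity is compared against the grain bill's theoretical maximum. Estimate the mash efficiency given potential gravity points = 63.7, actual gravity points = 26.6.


efficiency = actual / potential × 100
efficiency = 26.6 / 63.7 × 100

41.7582 %


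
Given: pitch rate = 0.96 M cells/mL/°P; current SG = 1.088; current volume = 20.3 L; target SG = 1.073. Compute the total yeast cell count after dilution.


V_w = V·((SG_c−1)/(SG_t−1)−1);  °P = 259 − 259/SG_t;  cells = rate·(V+V_w)·°P
V_w = 20.3·((1.088−1)/(1.073−1)−1) = 4.1712
V_final = 20.3 + 4.1712 = 24.4712
°P = 259 − 259/1.073 = 17.6207
cells = 0.96·24.4712·17.6207

413.9520 billion cells


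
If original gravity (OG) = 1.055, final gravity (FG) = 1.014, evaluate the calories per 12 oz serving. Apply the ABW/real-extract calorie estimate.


ABW = (OG−FG)·131.25·0.79/FG;  °P = 259 − 259/SG (for OG→OE and FG→AE);  RE = 0.1808·OE + 0.8192·AE;  Cal = (6.9·ABW + 4·(RE−0.1))·FG·3.55
ABW = (1.055 − 1.014)·131.25·0.79/1.014 = 4.1925
OE = 259 − 259/1.055 = 13.5024 °P
AE = 259 − 259/1.014 = 3.5759 °P
RE = 0.1808·13.5024 + 0.8192·3.5759 = 5.3706 °P
Cal = (6.9·4.1925 + 4·(5.3706−0.1))·1.014·3.55

180.0237 kcal


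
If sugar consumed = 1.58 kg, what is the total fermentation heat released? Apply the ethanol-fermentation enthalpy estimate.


Q = m_sugar · 590 kJ/kg
Q = 1.58 · 590

932.2000 kJ


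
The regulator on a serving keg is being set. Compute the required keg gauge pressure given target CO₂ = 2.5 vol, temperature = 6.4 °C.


psi = vols/(0.01821 + 0.09011·e^(−0.04·T)) − 14.695
psi = 2.5/(0.01821 + 0.09011·e^(−0.04·6.4)) − 14.695

13.7244 psi


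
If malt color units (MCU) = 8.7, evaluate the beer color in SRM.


SRM = 1.4922 · MCU^0.6859
SRM = 1.4922 · 8.7^0.6859

6.5803 SRM


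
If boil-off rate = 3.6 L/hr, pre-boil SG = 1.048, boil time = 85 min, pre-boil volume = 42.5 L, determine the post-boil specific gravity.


V_post = V_pre − rate·(t/60);  SG_post = 1 + (SG_pre−1)·V_pre/V_post
V_post = 42.5 − 3.6·(85/60) = 37.4000
SG_post = 1 + (1.048 − 1)·42.5/37.4000

1.0545


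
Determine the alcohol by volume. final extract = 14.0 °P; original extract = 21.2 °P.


SG = 259/(259 − P);  ABV = (OG − FG)·131.25
OG = 259/(259 − 21.2) = 1.0892
FG = 259/(259 − 14.0) = 1.0571
ABV = (1.0892 − 1.0571)·131.25

4.2010 % ABV


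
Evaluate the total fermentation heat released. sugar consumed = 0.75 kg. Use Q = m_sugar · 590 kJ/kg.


Q = 0.75 · 590

442.5000 kJ


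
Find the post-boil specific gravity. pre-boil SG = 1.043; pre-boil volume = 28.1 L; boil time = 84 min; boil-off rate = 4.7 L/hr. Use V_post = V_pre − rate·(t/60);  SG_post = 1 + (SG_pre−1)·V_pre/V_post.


V_post = 28.1 − 4.7·(84/60) = 21.5200
SG_post = 1 + (1.043 − 1)·28.1/21.5200

1.0561


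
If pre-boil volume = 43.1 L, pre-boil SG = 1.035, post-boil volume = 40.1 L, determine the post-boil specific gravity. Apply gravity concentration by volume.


SG_post = 1 + (SG_pre − 1)·V_pre/V_post
pts_pre = (1.035 − 1)·1000 = 35.0000
pts_post = 35.0000·43.1/40.1 = 37.6185
SG_post = 1 + 37.6185/1000

1.0376


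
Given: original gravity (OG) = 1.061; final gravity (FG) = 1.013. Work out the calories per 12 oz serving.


ABW = (OG−FG)·131.25·0.79/FG;  °P = 259 − 259/SG (for OG→OE and FG→AE);  RE = 0.1808·OE + 0.8192·AE;  Cal = (6.9·ABW + 4·(RE−0.1))·FG·3.55
ABW = (1.061 − 1.013)·131.25·0.79/1.013 = 4.9131
OE = 259 − 259/1.061 = 14.8907 °P
AE = 259 − 259/1.013 = 3.3238 °P
RE = 0.1808·14.8907 + 0.8192·3.3238 = 5.4151 °P
Cal = (6.9·4.9131 + 4·(5.4151−0.1))·1.013·3.55

198.3669 kcal


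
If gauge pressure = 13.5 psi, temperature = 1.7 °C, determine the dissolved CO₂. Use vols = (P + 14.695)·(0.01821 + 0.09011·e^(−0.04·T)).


vols = (13.5 + 14.695)·(0.01821 + 0.09011·e^(−0.04·1.7))

2.8871 volumes


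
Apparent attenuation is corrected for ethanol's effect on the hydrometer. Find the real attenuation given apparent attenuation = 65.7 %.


RA = AA · 0.8192
RA = 65.7 · 0.8192

53.8214 %


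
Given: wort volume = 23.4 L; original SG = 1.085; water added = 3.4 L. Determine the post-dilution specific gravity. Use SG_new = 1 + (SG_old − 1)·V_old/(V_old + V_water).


pts = (1.085 − 1)·1000·23.4/(23.4 + 3.4) = 74.2164
SG_new = 1 + 74.2164/1000

1.0742


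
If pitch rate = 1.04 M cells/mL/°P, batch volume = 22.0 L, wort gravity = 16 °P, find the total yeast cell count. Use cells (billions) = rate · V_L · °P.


cells = 1.04 · 22.0 · 16

366.0800 billion cells


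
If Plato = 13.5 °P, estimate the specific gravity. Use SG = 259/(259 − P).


SG = 259/(259 − 13.5)

1.0550


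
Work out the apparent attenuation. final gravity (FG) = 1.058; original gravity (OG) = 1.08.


AA = (OG − FG)/(OG − 1) · 100
AA = (1.08 − 1.058)/(1.08 − 1) · 100

27.5000 %


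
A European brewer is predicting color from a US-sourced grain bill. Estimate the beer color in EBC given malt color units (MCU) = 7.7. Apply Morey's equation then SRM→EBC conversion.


SRM = 1.4922·MCU^0.6859;  EBC = SRM·1.97
SRM = 1.4922·7.7^0.6859 = 6.0516
EBC = 6.0516·1.97

11.9217 EBC


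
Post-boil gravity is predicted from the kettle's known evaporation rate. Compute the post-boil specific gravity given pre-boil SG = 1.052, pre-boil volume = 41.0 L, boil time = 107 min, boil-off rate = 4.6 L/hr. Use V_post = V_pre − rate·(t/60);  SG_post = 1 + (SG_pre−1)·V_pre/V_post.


V_post = 41.0 − 4.6·(107/60) = 32.7967
SG_post = 1 + (1.052 − 1)·41.0/32.7967

1.0650


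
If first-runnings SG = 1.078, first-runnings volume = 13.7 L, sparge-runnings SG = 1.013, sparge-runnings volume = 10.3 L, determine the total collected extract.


total = Σ (SG_i − 1)·1000·V_i
first = (1.078 − 1)·1000·13.7 = 1068.6000
sparge = (1.013 − 1)·1000·10.3 = 133.9000
total = 1068.6000 + 133.9000

1202.5000 gravity·L


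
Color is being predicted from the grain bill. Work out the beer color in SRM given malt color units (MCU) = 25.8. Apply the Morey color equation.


SRM = 1.4922 · MCU^0.6859
SRM = 1.4922 · 25.8^0.6859

13.8694 SRM


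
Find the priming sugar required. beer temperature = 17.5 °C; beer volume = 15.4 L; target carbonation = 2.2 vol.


residual = 14.695·(0.01821 + 0.09011·e^(−0.04·T));  sugar = (target − residual)·4.0·V
residual = 14.695·(0.01821 + 0.09011·e^(−0.04·17.5)) = 0.9252
sugar = (2.2 − 0.9252)·4.0·15.4

78.5303 g


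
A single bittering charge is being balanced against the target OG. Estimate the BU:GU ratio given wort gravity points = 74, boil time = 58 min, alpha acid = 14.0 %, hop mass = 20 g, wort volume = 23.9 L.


U = 1.65·0.000125^(GP/1000)·(1−e^(−0.04t))/4.15;  IBU = (α/100)·m·U·1000/V;  BU:GU = IBU/GP
U = 1.65·0.000125^(74/1000)·(1−e^(−0.04·58))/4.15 = 0.1844
IBU = (14.0/100)·20·0.1844·1000/23.9 = 21.5994
BU:GU = 21.5994/74

0.2919


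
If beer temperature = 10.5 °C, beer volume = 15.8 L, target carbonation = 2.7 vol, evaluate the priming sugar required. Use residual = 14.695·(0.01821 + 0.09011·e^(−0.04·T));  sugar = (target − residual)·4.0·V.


residual = 14.695·(0.01821 + 0.09011·e^(−0.04·10.5)) = 1.1376
sugar = (2.7 − 1.1376)·4.0·15.8

98.7414 g


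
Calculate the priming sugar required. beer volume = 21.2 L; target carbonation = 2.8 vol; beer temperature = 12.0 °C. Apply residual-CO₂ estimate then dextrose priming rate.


residual = 14.695·(0.01821 + 0.09011·e^(−0.04·T));  sugar = (target − residual)·4.0·V
residual = 14.695·(0.01821 + 0.09011·e^(−0.04·12.0)) = 1.0870
sugar = (2.8 − 1.0870)·4.0·21.2

145.2651 g
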